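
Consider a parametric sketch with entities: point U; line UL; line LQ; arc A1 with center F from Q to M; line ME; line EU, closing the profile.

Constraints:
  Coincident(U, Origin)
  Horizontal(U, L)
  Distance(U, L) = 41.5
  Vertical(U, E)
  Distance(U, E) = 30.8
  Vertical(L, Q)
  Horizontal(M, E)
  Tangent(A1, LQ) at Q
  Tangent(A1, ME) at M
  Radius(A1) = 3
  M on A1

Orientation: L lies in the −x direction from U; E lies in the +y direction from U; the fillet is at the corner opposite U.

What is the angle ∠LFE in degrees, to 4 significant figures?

100.6°

UE is vertical with |UE| = 30.8 and E on the +y side, so E = (0.000, 30.80). The virtual corner opposite U is at (-41.50, 30.80). Since A1 is tangent to LQ there, FQ ⟂ LQ and A1 meets ME tangentially, so FM is at right angles to ME, with radius 3.0, so the center F sits 3.0 in from both sides at F = (-38.50, 27.80). Then cos ∠LFE = FL·FE / (|FL||FE|), giving 100.6°.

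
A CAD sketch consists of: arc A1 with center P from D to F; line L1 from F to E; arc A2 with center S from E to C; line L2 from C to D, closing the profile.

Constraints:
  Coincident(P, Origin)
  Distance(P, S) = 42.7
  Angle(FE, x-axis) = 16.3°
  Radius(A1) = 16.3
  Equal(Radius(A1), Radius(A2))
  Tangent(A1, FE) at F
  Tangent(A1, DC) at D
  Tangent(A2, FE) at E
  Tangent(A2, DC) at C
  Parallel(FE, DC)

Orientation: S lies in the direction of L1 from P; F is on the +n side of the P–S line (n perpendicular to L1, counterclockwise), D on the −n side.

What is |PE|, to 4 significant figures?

45.71

Tangency of A1 to both parallel lines with radius 16.3 puts F and D at P ± 16.3·n: F = (-4.575, 15.64), D = (4.575, -15.64). Equal radii place E and C the same way about S: E = S + 16.3·n = (36.41, 27.63), C = S − 16.3·n = (45.56, -3.660). Then |PE| = |E − P| = 45.71.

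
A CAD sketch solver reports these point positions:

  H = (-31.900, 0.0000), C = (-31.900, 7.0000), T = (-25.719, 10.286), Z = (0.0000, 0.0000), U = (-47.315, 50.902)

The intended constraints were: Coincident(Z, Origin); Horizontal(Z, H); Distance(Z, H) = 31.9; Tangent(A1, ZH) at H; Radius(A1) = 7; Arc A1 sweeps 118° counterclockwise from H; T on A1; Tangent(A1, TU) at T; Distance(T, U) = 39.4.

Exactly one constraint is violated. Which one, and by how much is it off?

Distance(T, U) = 39.4 — off by 6.60.

Z = (0.00, 0.00) ✓; Z.y = 0.00, H.y = 0.00 ✓; |ZH| = 31.90 ✓; ∠(CH, HZ) = 90.00° ✓; |CH| = 7.000 ✓; bearing(C→T) − bearing(C→H) = 118.0° ✓; |CT| = 7.000 ✓; ∠(CT, TU) = 90.00° ✓; |TU| = 46.00 ✗.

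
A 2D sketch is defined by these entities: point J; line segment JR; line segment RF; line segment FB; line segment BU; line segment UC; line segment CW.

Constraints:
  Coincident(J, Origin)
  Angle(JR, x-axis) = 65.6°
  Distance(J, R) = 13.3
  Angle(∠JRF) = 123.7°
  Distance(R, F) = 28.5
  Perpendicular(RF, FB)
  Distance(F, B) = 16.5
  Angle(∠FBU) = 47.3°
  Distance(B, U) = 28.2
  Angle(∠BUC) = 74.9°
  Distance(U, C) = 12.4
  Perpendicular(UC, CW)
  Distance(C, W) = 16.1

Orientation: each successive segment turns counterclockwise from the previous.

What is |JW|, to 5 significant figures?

34.871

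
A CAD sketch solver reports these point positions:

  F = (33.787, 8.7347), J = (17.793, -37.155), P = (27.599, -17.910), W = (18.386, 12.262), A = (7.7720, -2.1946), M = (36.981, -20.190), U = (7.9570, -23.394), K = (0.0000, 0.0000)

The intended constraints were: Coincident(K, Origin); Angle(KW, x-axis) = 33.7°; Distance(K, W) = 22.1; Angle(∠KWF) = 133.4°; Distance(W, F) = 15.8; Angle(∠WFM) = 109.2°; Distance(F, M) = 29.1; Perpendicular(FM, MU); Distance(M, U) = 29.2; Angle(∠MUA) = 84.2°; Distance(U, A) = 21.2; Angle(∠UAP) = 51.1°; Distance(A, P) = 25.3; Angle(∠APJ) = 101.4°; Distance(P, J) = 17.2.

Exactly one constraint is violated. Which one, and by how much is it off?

Distance(P, J) = 17.2 — off by 4.40.

K = (0.00, 0.00) ✓; KW at 33.70° ✓; |KW| = 22.10 ✓; ∠KWF = 133.4° ✓; |WF| = 15.80 ✓; ∠WFM = 109.2° ✓; |FM| = 29.10 ✓; ∠(FM, MU) = 90.00° ✓; |MU| = 29.20 ✓; ∠MUA = 84.20° ✓; |UA| = 21.20 ✓; ∠UAP = 51.10° ✓; |AP| = 25.30 ✓; ∠APJ = 101.4° ✓; |PJ| = 21.60 ✗.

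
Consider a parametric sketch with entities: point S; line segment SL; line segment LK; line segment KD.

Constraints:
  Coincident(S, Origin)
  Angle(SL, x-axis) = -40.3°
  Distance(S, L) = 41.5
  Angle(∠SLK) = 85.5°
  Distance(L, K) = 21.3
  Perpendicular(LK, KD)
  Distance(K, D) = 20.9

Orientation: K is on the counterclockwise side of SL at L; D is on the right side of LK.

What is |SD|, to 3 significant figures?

64.8

S is at the origin; SL runs at -40.3° with length 41.5, so L = 41.5·(cos -40.3°, sin -40.3°) = (31.7, -26.8). ∠SLK = 85.5°, so LK runs at -40.3° + (180° − 85.5°) = 54.2° from the x-axis; with |LK| = 21.3, K = L + 21.3·(cos 54.2°, sin 54.2°) = (44.1, -9.57). LK ⟂ KD; with |KD| = 20.9 on the right of LK, D = K + 20.9·(0.811, -0.585) = (61.1, -21.8). Then |SD| = |D − S| = 64.8.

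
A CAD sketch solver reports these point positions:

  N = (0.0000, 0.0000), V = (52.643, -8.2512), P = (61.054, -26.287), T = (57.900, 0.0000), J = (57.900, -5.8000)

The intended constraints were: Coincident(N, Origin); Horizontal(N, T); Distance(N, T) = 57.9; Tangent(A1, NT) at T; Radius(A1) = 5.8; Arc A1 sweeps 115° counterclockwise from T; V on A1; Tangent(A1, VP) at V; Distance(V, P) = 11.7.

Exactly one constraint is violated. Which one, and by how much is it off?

Distance(V, P) = 11.7 — off by 8.20.

N = (0.00, 0.00) ✓; N.y = 0.00, T.y = 0.00 ✓; |NT| = 57.90 ✓; ∠(JT, TN) = 90.00° ✓; |JT| = 5.800 ✓; bearing(J→V) − bearing(J→T) = 115.0° ✓; |JV| = 5.800 ✓; ∠(JV, VP) = 90.00° ✓; |VP| = 19.90 ✗.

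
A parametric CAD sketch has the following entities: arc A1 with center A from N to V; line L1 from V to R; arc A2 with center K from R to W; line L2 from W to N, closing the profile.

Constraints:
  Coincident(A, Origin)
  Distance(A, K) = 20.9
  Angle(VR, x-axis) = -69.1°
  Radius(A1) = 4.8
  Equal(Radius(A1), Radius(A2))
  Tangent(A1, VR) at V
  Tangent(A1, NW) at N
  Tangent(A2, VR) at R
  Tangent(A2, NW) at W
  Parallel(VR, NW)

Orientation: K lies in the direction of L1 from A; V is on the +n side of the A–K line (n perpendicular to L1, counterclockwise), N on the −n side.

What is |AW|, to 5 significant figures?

21.444

The slot axis is L1's direction at -69.1°, so u = (cos -69.1°, sin -69.1°) = (0.35674, -0.93420) and n = (−sin -69.1°, cos -69.1°) = (0.93420, 0.35674). A is at the origin and K lies 20.9 along u from A, so K = 20.9·u = (7.4558, -19.525). Tangency of A1 to both parallel lines with radius 4.8 puts V and N at A ± 4.8·n: V = (4.4842, 1.7123), N = (-4.4842, -1.7123). Equal radii place R and W the same way about K: R = K + 4.8·n = (11.940, -17.813), W = K − 4.8·n = (2.9716, -21.237). Then |AW| = |W − A| = 21.444.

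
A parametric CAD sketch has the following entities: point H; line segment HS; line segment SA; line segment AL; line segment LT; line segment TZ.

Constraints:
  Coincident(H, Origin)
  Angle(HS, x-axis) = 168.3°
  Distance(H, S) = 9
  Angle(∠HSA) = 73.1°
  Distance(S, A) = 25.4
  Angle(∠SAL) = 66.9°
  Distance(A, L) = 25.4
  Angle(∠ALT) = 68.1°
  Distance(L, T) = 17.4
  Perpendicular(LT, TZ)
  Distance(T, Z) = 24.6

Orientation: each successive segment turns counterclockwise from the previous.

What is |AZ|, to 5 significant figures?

7.9931

H is at the origin; HS runs at 168.3° with length 9.0, so S = (-8.8130, 1.8251). ∠HSA = 73.1° gives SA at -84.800° from the x-axis; with |SA| = 25.4, A = (-6.5109, -23.470). ∠SAL = 66.9° gives AL at 28.300° from the x-axis; with |AL| = 25.4, L = (15.853, -11.429). ∠ALT = 68.1° gives LT at 140.20° from the x-axis; with |LT| = 17.4, T = (2.4851, -0.29063). LT is perpendicular to TZ, so TZ runs at -129.80°; with |TZ| = 24.6, Z = (-13.262, -19.190). Then |AZ| = |Z − A| = 7.9931.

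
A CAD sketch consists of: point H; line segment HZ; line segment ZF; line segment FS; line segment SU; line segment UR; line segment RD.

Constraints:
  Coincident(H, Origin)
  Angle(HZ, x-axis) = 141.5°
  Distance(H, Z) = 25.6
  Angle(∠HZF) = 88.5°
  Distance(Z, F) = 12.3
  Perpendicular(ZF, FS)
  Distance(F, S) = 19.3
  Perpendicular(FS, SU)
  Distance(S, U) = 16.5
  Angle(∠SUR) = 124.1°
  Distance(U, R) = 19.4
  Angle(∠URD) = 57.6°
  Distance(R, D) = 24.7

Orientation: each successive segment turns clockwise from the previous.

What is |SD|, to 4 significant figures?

17.01

H is at the origin; HZ runs at 141.5° with length 25.6, so Z = (-20.03, 15.94). ∠HZF = 88.5° gives ZF at 50.00° from the x-axis; with |ZF| = 12.3, F = (-12.13, 25.36). ZF is perpendicular to FS, so FS runs at -40.00°; with |FS| = 19.3, S = (2.656, 12.95). FS is perpendicular to SU, so SU runs at -130.0°; with |SU| = 16.5, U = (-7.950, 0.3132). ∠SUR = 124.1° gives UR at 174.1° from the x-axis; with |UR| = 19.4, R = (-27.25, 2.307). ∠URD = 57.6° gives RD at 51.70° from the x-axis; with |RD| = 24.7, D = (-11.94, 21.69). Then |SD| = |D − S| = 17.01.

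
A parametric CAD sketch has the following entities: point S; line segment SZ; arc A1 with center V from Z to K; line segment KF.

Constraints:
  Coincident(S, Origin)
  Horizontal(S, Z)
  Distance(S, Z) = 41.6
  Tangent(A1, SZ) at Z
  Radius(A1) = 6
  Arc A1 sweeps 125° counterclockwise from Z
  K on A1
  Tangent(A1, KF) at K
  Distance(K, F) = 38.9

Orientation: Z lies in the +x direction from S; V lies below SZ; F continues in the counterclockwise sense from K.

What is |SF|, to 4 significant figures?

72.02

S is at the origin; S and Z share the same y with |SZ| = 41.6 and Z on the +x side, so Z = (41.60, 0.000). The tangent condition forces VZ to be normal to SZ, so V = Z + (0, -6) = (41.60, -6.000). On A1, Z sits at bearing 90° from V; a 125° counterclockwise sweep puts K at bearing 215°, so K = V + 6.0·(cos 215°, sin 215°) = (36.69, -9.441). Since A1 is tangent to KF there, VK ⟂ KF, so KF runs along (−sin 215°, cos 215°); with |KF| = 38.9, F = (59.00, -41.31). Then |SF| = |F − S| = 72.02.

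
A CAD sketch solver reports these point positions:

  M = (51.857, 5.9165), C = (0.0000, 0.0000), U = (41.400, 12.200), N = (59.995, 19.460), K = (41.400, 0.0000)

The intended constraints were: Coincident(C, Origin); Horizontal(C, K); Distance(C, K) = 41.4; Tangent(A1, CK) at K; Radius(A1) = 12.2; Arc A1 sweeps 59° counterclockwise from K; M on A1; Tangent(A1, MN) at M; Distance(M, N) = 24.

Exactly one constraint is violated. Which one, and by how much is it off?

Distance(M, N) = 24 — off by 8.20.

C = (0.00, 0.00) ✓; C.y = 0.00, K.y = 0.00 ✓; |CK| = 41.40 ✓; ∠(UK, KC) = 90.00° ✓; |UK| = 12.20 ✓; bearing(U→M) − bearing(U→K) = 59.00° ✓; |UM| = 12.20 ✓; ∠(UM, MN) = 90.00° ✓; |MN| = 15.80 ✗.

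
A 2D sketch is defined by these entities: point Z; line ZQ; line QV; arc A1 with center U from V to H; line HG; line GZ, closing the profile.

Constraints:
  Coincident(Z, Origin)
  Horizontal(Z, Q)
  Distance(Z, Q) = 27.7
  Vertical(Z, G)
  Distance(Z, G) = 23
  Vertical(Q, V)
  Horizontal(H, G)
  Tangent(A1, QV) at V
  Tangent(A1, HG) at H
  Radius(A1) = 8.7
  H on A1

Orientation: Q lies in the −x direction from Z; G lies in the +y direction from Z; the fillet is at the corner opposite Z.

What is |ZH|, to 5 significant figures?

29.833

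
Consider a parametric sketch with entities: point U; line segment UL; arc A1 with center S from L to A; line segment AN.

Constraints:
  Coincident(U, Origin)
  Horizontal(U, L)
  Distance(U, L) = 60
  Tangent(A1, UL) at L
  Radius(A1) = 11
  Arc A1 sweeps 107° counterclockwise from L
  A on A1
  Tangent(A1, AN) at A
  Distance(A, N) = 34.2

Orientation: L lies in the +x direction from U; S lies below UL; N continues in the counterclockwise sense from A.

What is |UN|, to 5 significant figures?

75.759

U is at the origin; U and L share the same y with |UL| = 60.0 and L on the +x side, so L = (60.000, 0.0000). The tangent condition forces SL to be normal to UL, so S = L + (0, -11) = (60.000, -11.000). On A1, L sits at bearing 90° from S; a 107° counterclockwise sweep puts A at bearing 197°, so A = S + 11.0·(cos 197°, sin 197°) = (49.481, -14.216). Since A1 is tangent to AN there, SA ⟂ AN, so AN runs along (−sin 197°, cos 197°); with |AN| = 34.2, N = (59.480, -46.922). Then |UN| = |N − U| = 75.759.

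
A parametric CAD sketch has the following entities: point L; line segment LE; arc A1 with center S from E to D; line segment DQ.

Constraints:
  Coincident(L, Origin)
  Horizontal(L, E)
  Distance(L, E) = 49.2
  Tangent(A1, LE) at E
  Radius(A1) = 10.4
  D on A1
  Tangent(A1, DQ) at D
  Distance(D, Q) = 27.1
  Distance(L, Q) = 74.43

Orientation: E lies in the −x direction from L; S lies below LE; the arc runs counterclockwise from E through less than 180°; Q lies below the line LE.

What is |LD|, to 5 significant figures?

59.742

L is at the origin; L and E share the same y with |LE| = 49.2 and E on the −x side, so E = (-49.200, 0.0000). The tangent condition forces SE to be normal to LE, so S = E + (0, -10.4) = (-49.200, -10.400). Since SD ⟂ DQ (tangency), |SQ| = √(10.4² + 27.1²) = 29.027 regardless of where D sits on A1. So Q lies on both circle(L, 74.43) and circle(S, 29.027); the below-LE intersection is Q = (-66.275, -33.874). D is the foot of the tangent from Q: D = (-59.244, -7.7016).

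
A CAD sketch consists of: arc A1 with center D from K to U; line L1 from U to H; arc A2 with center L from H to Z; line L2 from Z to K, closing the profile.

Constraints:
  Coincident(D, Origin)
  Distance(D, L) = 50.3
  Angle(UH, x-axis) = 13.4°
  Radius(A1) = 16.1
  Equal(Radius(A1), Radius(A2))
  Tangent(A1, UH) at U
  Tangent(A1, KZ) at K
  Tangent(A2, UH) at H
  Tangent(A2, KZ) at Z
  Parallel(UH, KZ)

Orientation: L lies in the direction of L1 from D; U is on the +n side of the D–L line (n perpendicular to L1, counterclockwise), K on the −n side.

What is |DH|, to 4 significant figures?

52.81

Tangency of A1 to both parallel lines with radius 16.1 puts U and K at D ± 16.1·n: U = (-3.731, 15.66), K = (3.731, -15.66). Equal radii place H and Z the same way about L: H = L + 16.1·n = (45.20, 27.32), Z = L − 16.1·n = (52.66, -4.005). Then |DH| = |H − D| = 52.81.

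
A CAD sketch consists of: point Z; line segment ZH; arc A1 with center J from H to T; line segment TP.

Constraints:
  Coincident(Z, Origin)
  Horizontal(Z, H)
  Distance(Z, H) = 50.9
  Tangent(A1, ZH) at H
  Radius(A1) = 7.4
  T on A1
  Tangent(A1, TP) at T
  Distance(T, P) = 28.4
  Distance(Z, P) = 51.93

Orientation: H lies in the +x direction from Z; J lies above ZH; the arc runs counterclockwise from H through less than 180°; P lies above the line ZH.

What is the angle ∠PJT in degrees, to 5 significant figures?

75.396°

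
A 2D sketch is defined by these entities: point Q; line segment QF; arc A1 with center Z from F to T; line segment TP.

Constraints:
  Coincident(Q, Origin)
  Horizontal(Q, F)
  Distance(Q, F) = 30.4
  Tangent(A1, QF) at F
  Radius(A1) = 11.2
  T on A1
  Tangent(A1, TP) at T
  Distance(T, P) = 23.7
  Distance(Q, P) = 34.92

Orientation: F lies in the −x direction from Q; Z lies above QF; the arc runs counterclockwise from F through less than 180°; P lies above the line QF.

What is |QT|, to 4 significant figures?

21.35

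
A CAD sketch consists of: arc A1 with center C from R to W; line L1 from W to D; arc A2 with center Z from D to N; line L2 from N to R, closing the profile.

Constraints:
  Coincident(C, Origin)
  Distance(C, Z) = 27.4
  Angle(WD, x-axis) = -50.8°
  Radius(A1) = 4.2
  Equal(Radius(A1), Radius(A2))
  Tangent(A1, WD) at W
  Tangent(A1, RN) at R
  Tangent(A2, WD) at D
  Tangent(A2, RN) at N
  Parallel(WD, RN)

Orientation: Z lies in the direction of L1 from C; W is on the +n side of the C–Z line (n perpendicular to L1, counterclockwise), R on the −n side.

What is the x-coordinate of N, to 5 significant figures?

14.063

Tangency of A1 to both parallel lines with radius 4.2 puts W and R at C ± 4.2·n: W = (3.2548, 2.6545), R = (-3.2548, -2.6545). Equal radii place D and N the same way about Z: D = Z + 4.2·n = (20.572, -18.579), N = Z − 4.2·n = (14.063, -23.888). So N.x = 14.063.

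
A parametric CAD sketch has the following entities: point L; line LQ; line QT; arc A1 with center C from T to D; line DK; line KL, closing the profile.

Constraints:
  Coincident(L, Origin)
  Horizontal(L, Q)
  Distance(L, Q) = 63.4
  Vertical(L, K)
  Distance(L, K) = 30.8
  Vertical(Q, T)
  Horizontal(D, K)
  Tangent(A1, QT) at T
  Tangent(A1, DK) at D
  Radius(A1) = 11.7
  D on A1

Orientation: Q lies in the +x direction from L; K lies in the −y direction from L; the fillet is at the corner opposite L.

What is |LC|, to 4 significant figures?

55.12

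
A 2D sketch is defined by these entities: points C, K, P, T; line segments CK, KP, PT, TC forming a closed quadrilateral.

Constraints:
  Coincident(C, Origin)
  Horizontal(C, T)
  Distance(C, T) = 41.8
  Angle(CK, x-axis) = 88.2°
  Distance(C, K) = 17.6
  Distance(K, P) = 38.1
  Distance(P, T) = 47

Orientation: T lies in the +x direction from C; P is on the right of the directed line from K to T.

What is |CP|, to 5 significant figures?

20.500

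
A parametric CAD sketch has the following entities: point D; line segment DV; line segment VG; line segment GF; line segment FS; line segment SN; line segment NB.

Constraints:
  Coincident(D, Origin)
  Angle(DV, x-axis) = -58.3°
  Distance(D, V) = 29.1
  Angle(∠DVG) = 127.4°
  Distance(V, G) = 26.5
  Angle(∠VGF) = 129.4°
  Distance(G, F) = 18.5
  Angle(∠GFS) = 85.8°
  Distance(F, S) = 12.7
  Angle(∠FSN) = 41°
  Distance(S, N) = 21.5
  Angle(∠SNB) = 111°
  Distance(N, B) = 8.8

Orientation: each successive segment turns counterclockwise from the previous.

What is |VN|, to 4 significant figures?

33.00

D is at the origin; DV runs at -58.3° with length 29.1, so V = (15.29, -24.76). ∠DVG = 127.4° gives VG at -5.700° from the x-axis; with |VG| = 26.5, G = (41.66, -27.39). ∠VGF = 129.4° gives GF at 44.90° from the x-axis; with |GF| = 18.5, F = (54.76, -14.33). ∠GFS = 85.8° gives FS at 139.1° from the x-axis; with |FS| = 12.7, S = (45.17, -6.017). ∠FSN = 41.0° gives SN at -81.90° from the x-axis; with |SN| = 21.5, N = (48.19, -27.30). Then |VN| = |N − V| = 33.00.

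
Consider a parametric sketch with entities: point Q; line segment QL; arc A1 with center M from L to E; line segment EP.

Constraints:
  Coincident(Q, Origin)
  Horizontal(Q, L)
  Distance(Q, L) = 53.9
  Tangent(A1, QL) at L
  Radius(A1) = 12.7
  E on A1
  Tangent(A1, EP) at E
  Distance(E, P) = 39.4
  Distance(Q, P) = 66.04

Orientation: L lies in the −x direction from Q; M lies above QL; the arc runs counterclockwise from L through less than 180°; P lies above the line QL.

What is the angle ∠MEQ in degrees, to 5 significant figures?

163.68°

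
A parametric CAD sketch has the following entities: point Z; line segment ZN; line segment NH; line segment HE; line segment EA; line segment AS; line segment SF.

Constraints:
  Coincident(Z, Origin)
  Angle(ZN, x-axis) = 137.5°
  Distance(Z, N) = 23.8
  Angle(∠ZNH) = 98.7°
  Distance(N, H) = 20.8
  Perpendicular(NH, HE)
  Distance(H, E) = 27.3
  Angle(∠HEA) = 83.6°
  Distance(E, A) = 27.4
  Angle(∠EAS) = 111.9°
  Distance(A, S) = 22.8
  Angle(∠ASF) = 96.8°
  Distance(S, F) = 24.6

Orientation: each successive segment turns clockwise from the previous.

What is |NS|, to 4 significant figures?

12.73

Z is at the origin; ZN runs at 137.5° with length 23.8, so N = (-17.55, 16.08). ∠ZNH = 98.7° gives NH at 56.20° from the x-axis; with |NH| = 20.8, H = (-5.976, 33.36). NH ⟂ HE, so HE runs at -33.80°; with |HE| = 27.3, E = (16.71, 18.18). ∠HEA = 83.6° gives EA at -130.2° from the x-axis; with |EA| = 27.4, A = (-0.9759, -2.751). ∠EAS = 111.9° gives AS at 161.7° from the x-axis; with |AS| = 22.8, S = (-22.62, 4.408). Then |NS| = |S − N| = 12.73.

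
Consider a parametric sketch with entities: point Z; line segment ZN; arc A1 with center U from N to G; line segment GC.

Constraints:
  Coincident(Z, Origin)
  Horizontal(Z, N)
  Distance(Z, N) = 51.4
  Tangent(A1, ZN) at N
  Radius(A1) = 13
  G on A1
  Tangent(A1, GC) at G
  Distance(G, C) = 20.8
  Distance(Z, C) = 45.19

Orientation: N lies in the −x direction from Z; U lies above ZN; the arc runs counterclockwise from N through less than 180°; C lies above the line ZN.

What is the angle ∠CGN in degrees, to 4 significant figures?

142.0°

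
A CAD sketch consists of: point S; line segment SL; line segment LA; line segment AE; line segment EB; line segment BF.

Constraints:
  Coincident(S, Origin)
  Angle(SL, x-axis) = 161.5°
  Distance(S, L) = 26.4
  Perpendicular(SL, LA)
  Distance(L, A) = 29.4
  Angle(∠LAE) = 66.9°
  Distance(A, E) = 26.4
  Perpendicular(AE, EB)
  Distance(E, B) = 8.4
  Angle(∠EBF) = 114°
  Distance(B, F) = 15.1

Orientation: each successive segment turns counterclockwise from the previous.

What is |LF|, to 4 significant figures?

12.55

The perpendicularity gives EB at right angles to AE, so EB runs at 94.60°; with |EB| = 8.4, B = (-8.723, -9.014). ∠EBF = 114.0° gives BF at 160.6° from the x-axis; with |BF| = 15.1, F = (-22.97, -3.998). Then |LF| = |F − L| = 12.55.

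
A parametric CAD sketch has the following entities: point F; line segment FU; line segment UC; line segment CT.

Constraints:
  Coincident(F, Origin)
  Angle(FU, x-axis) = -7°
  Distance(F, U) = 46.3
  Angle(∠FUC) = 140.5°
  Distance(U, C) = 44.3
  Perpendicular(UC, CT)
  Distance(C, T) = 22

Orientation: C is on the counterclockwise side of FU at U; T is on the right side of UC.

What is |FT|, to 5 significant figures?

95.139

F is at the origin; FU runs at -7.0° with length 46.3, so U = 46.3·(cos -7.0°, sin -7.0°) = (45.955, -5.6426). ∠FUC = 140.5°, so UC runs at -7.0° + (180° − 140.5°) = 32.500° from the x-axis; with |UC| = 44.3, C = U + 44.3·(cos 32.500°, sin 32.500°) = (83.317, 18.160). UC ⟂ CT; with |CT| = 22.0 on the right of UC, T = C + 22.0·(0.53730, -0.84339) = (95.138, -0.39479). Then |FT| = |T − F| = 95.139.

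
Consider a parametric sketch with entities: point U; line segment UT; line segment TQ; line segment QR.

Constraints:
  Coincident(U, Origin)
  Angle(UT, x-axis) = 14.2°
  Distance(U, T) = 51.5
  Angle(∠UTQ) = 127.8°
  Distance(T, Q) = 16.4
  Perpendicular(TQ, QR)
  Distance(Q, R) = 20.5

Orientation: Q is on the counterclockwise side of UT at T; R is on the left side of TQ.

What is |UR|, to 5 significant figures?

52.042

∠UTQ = 127.8°, so TQ runs at 14.2° + (180° − 127.8°) = 66.400° from the x-axis; with |TQ| = 16.4, Q = T + 16.4·(cos 66.400°, sin 66.400°) = (56.492, 27.662). The perpendicularity gives QR at right angles to TQ; with |QR| = 20.5 on the left of TQ, R = Q + 20.5·(-0.91636, 0.40035) = (37.707, 35.869). Then |UR| = |R − U| = 52.042.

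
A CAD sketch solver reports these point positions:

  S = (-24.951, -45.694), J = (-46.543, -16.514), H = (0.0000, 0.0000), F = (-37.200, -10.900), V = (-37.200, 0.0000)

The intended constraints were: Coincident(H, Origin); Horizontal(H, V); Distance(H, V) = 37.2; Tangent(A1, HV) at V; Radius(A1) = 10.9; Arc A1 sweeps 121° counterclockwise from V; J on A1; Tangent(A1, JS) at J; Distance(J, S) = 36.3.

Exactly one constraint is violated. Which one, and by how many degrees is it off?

Tangent(A1, JS) at J — off by 5.50°.

H = (0.00, 0.00) ✓; H.y = 0.00, V.y = 0.00 ✓; |HV| = 37.20 ✓; ∠(FV, VH) = 90.00° ✓; |FV| = 10.90 ✓; bearing(F→J) − bearing(F→V) = 121.0° ✓; |FJ| = 10.90 ✓; ∠(FJ, JS) = 84.50° ✗; |JS| = 36.30 ✓.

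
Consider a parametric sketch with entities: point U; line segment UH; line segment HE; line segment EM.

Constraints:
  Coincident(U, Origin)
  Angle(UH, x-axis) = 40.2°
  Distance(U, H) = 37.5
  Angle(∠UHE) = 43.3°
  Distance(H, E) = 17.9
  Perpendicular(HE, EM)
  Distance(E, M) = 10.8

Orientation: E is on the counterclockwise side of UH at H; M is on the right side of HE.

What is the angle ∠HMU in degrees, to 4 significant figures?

73.32°

U is at the origin; UH runs at 40.2° with length 37.5, so H = 37.5·(cos 40.2°, sin 40.2°) = (28.64, 24.20). ∠UHE = 43.3°, so HE runs at 40.2° + (180° − 43.3°) = 176.9° from the x-axis; with |HE| = 17.9, E = H + 17.9·(cos 176.9°, sin 176.9°) = (10.77, 25.17). HE ⟂ EM; with |EM| = 10.8 on the right of HE, M = E + 10.8·(0.05408, 0.9985) = (11.35, 35.96). Then cos ∠HMU = MH·MU / (|MH||MU|), giving 73.32°.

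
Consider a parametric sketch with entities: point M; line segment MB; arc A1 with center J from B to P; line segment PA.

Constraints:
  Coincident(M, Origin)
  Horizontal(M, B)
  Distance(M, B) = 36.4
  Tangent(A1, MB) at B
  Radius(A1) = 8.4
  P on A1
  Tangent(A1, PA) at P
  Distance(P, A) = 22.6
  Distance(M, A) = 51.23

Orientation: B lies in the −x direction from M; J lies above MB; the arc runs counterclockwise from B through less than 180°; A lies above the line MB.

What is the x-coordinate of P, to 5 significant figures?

-29.016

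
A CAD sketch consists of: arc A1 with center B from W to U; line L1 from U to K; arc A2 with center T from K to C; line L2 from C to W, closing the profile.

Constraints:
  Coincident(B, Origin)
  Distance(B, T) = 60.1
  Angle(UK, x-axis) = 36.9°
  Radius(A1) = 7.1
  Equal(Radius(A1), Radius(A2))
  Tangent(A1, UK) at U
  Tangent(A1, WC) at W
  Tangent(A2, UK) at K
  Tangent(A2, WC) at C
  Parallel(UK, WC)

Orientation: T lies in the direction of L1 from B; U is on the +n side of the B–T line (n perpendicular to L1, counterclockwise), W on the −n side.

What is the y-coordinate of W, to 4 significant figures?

-5.678

B is at the origin and T lies 60.1 along u from B, so T = 60.1·u = (48.06, 36.09). Tangency of A1 to both parallel lines with radius 7.1 puts U and W at B ± 7.1·n: U = (-4.263, 5.678), W = (4.263, -5.678). So W.y = -5.678.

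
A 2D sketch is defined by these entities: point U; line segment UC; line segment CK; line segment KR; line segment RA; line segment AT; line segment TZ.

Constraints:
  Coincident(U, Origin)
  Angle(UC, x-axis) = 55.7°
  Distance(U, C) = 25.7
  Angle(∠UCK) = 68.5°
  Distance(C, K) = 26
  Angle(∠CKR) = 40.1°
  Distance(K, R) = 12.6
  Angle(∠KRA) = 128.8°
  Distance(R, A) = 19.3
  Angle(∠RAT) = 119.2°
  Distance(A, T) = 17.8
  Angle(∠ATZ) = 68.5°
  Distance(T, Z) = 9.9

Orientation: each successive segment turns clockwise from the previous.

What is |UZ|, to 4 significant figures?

36.65

U is at the origin; UC runs at 55.7° with length 25.7, so C = (14.48, 21.23). ∠UCK = 68.5° gives CK at -55.80° from the x-axis; with |CK| = 26.0, K = (29.10, -0.2734). ∠CKR = 40.1° gives KR at 164.3° from the x-axis; with |KR| = 12.6, R = (16.97, 3.136). ∠KRA = 128.8° gives RA at 113.1° from the x-axis; with |RA| = 19.3, A = (9.395, 20.89). ∠RAT = 119.2° gives AT at 52.30° from the x-axis; with |AT| = 17.8, T = (20.28, 34.97). ∠ATZ = 68.5° gives TZ at -59.20° from the x-axis; with |TZ| = 9.9, Z = (25.35, 26.47). Then |UZ| = |Z − U| = 36.65.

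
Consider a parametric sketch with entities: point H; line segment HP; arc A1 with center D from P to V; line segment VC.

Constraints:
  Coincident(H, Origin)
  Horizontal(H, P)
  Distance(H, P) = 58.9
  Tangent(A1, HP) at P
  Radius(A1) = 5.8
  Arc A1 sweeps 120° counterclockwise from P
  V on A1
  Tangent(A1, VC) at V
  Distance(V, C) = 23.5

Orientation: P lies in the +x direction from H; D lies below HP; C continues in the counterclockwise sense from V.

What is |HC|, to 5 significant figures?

71.770

H is at the origin; HP is horizontal with |HP| = 58.9 and P on the +x side, so P = (58.900, 0.0000). A1 meets HP tangentially, so DP is at right angles to HP, so D = P + (0, -5.8) = (58.900, -5.8000). On A1, P sits at bearing 90° from D; a 120° counterclockwise sweep puts V at bearing 210°, so V = D + 5.8·(cos 210°, sin 210°) = (53.877, -8.7000). A1 meets VC tangentially, so DV is at right angles to VC, so VC runs along (−sin 210°, cos 210°); with |VC| = 23.5, C = (65.627, -29.052). Then |HC| = |C − H| = 71.770.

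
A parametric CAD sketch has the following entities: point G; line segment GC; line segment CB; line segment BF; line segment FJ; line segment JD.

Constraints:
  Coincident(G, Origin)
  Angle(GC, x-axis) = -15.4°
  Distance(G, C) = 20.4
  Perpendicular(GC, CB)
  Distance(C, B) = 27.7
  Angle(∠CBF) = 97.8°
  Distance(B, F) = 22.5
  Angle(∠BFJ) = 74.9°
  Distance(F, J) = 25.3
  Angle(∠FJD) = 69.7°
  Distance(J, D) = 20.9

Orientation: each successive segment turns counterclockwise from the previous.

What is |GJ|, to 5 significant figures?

5.8113

G is at the origin; GC runs at -15.4° with length 20.4, so C = (19.668, -5.4173). GC is perpendicular to CB, so CB runs at 74.600°; with |CB| = 27.7, B = (27.023, 21.288). ∠CBF = 97.8° gives BF at 156.80° from the x-axis; with |BF| = 22.5, F = (6.3429, 30.152). ∠BFJ = 74.9° gives FJ at -98.100° from the x-axis; with |FJ| = 25.3, J = (2.7781, 5.1042). Then |GJ| = |J − G| = 5.8113.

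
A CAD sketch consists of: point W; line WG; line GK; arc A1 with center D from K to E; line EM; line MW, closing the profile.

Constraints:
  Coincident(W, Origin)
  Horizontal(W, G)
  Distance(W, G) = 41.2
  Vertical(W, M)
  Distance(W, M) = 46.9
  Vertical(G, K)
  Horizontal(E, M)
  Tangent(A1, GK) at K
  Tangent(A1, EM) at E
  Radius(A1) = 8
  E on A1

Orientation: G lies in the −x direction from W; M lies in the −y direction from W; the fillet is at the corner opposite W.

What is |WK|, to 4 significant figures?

56.66

The virtual corner opposite W is at (-41.20, -46.90). Tangency of A1 to GK means the radius DK is perpendicular to GK and since A1 is tangent to EM there, DE ⟂ EM, with radius 8.0, so the center D sits 8.0 in from both sides at D = (-33.20, -38.90). That places the tangent points at K = (-41.20, -38.90) on GK and E = (-33.20, -46.90) on EM. Then |WK| = |K − W| = 56.66.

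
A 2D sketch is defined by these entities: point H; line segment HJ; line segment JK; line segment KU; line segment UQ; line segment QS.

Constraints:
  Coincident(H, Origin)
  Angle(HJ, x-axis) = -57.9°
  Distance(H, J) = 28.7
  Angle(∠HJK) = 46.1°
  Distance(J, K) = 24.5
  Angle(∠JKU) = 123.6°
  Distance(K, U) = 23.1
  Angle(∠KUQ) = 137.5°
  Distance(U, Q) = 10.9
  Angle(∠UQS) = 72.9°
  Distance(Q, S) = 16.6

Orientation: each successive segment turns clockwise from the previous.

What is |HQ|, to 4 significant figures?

18.26

∠JKU = 123.6° gives KU at 111.8° from the x-axis; with |KU| = 23.1, U = (-17.31, 2.146). ∠KUQ = 137.5° gives UQ at 69.30° from the x-axis; with |UQ| = 10.9, Q = (-13.46, 12.34). Then |HQ| = |Q − H| = 18.26.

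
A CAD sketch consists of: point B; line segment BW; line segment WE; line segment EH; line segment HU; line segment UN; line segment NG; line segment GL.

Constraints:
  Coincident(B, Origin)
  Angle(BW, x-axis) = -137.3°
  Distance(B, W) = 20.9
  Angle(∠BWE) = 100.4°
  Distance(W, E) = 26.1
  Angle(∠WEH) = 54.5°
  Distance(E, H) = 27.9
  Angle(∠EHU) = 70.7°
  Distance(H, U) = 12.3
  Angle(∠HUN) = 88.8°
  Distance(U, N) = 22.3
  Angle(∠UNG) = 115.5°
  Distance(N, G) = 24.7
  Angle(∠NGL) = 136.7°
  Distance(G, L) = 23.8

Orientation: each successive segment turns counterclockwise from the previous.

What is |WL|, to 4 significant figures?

60.73

∠UNG = 115.5° gives NG at -27.20° from the x-axis; with |NG| = 24.7, G = (18.15, -43.36). ∠NGL = 136.7° gives GL at 16.10° from the x-axis; with |GL| = 23.8, L = (41.02, -36.76). Then |WL| = |L − W| = 60.73.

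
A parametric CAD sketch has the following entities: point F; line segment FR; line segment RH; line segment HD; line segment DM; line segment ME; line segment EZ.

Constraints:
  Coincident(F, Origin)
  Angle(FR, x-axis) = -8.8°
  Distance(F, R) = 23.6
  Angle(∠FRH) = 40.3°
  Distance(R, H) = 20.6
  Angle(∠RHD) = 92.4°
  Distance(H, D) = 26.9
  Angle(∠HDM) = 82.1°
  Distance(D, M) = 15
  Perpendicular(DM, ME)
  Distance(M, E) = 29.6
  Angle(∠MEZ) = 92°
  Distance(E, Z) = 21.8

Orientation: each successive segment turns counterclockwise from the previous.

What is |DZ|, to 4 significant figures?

31.11

DM ⟂ ME, so ME runs at 46.40°; with |ME| = 29.6, E = (20.06, 6.306). ∠MEZ = 92.0° gives EZ at 134.4° from the x-axis; with |EZ| = 21.8, Z = (4.805, 21.88). Then |DZ| = |Z − D| = 31.11.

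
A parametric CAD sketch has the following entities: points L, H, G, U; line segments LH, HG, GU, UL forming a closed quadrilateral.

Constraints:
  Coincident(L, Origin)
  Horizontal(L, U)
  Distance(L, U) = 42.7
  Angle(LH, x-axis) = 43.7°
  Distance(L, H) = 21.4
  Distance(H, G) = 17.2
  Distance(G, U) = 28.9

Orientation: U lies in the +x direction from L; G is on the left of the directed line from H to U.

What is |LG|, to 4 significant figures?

38.56

L is at the origin; LU is horizontal with |LU| = 42.7 and U in +x, so U = (42.7, 0). LH runs at 43.7° with |LH| = 21.4, so H = (15.47, 14.78). G is determined by |HG| = 17.2 and |GU| = 28.9 together: it lies at the intersection of circle(H, 17.2) and circle(U, 28.9). With |HU| = 30.98, the foot of the radical line on HU is 6.788 from H and the perpendicular offset is √(17.2² − 6.788²) = 15.80. Taking the left-of-HU solution: G = (28.98, 25.43).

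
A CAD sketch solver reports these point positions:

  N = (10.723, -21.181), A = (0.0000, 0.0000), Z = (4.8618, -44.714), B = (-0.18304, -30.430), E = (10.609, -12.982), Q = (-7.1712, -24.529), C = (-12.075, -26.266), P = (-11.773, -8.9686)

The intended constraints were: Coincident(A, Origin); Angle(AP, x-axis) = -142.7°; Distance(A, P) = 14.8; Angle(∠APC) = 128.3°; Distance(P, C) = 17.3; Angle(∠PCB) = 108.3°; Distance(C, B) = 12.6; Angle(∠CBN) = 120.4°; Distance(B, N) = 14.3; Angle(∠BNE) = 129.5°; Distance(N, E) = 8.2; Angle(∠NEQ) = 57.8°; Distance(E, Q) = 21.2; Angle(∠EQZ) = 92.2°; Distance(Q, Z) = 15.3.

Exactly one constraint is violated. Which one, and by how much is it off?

Distance(Q, Z) = 15.3 — off by 8.20.

A = (0.00, 0.00) ✓; AP at -142.7° ✓; |AP| = 14.80 ✓; ∠APC = 128.3° ✓; |PC| = 17.30 ✓; ∠PCB = 108.3° ✓; |CB| = 12.60 ✓; ∠CBN = 120.4° ✓; |BN| = 14.30 ✓; ∠BNE = 129.5° ✓; |NE| = 8.200 ✓; ∠NEQ = 57.80° ✓; |EQ| = 21.20 ✓; ∠EQZ = 92.20° ✓; |QZ| = 23.50 ✗.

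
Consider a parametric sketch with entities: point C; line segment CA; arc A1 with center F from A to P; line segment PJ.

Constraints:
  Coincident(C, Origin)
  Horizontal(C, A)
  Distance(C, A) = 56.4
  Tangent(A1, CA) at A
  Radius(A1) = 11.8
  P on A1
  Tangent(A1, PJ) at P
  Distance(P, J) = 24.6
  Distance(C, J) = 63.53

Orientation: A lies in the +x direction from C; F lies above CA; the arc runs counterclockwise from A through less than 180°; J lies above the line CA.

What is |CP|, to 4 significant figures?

68.41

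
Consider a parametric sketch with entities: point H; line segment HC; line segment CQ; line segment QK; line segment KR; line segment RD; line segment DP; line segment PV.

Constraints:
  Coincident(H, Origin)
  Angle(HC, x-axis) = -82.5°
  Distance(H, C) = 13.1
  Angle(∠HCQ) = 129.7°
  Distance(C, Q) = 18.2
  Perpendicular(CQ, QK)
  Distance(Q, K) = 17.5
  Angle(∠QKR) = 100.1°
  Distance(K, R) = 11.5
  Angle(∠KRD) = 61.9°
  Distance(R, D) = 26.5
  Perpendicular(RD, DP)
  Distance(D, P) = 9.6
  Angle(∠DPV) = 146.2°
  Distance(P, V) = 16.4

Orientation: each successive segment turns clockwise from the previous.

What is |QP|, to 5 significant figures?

6.5852

H is at the origin; HC runs at -82.5° with length 13.1, so C = (1.7099, -12.988). ∠HCQ = 129.7° gives CQ at -132.80° from the x-axis; with |CQ| = 18.2, Q = (-10.656, -26.342). CQ ⟂ QK, so QK runs at 137.20°; with |QK| = 17.5, K = (-23.496, -14.452). ∠QKR = 100.1° gives KR at 57.300° from the x-axis; with |KR| = 11.5, R = (-17.283, -4.7742). ∠KRD = 61.9° gives RD at -60.800° from the x-axis; with |RD| = 26.5, D = (-4.3552, -27.907). The perpendicularity gives DP at right angles to RD, so DP runs at -150.80°; with |DP| = 9.6, P = (-12.735, -32.590). Then |QP| = |P − Q| = 6.5852.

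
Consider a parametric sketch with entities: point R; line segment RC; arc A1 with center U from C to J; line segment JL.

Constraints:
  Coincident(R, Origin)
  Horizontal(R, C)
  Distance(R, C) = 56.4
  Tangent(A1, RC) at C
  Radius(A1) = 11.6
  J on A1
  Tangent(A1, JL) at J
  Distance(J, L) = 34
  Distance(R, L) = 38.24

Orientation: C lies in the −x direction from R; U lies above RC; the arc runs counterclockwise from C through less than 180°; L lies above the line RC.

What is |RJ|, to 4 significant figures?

47.96

Checks: |UJ| = 11.60 ✓; ∠(UJ, JL) = 90.00° ✓; |JL| = 34.00 ✓; |RL| = 38.24 ✓.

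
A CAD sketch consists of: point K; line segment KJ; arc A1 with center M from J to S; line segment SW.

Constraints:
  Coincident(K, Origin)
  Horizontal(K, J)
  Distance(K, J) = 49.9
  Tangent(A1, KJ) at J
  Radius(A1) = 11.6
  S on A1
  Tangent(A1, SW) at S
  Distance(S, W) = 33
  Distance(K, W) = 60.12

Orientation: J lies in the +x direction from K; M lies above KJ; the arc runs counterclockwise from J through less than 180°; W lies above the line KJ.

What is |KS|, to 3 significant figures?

62.1

K is at the origin; K and J share the same y with |KJ| = 49.9 and J on the +x side, so J = (49.9, 0.00). Tangency of A1 to KJ means the radius MJ is perpendicular to KJ, so M = J + (0, 11.6) = (49.9, 11.6). Since MS ⟂ SW (tangency), |MW| = √(11.6² + 33.0²) = 35.0 regardless of where S sits on A1. So W lies on both circle(K, 60.12) and circle(M, 35.0); the above-KJ intersection is W = (39.8, 45.1). S is the foot of the tangent from W: S = (59.3, 18.4).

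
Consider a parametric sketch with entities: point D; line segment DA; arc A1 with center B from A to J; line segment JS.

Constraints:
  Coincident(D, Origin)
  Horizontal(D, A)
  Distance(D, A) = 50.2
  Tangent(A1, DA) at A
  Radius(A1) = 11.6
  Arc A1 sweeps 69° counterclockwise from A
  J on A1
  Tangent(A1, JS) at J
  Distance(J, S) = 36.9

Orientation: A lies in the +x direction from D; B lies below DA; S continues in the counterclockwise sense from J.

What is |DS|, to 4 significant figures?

49.38

D is at the origin; DA is horizontal with |DA| = 50.2 and A on the +x side, so A = (50.20, 0.000). The tangent condition forces BA to be normal to DA, so B = A + (0, -11.6) = (50.20, -11.60). On A1, A sits at bearing 90° from B; a 69° counterclockwise sweep puts J at bearing 159°, so J = B + 11.6·(cos 159°, sin 159°) = (39.37, -7.443). The tangent condition forces BJ to be normal to JS, so JS runs along (−sin 159°, cos 159°); with |JS| = 36.9, S = (26.15, -41.89). Then |DS| = |S − D| = 49.38.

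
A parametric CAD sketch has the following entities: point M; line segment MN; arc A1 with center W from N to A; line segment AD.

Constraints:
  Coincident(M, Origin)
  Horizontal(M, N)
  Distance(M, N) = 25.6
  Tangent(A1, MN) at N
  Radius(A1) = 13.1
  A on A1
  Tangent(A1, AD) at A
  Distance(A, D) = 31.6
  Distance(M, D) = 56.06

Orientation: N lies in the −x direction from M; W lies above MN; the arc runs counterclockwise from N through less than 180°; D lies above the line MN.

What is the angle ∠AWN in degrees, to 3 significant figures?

121°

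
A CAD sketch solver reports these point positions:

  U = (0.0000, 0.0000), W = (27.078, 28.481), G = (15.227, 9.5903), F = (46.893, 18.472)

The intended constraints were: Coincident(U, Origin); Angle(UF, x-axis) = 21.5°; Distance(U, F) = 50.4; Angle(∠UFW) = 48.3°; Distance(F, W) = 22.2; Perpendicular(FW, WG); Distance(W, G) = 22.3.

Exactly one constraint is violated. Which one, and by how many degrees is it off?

Perpendicular(FW, WG) — off by 5.30°.

U = (0.00, 0.00) ✓; UF at 21.50° ✓; |UF| = 50.40 ✓; ∠UFW = 48.30° ✓; |FW| = 22.20 ✓; ∠(FW, WG) = 84.70° ✗; |WG| = 22.30 ✓.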